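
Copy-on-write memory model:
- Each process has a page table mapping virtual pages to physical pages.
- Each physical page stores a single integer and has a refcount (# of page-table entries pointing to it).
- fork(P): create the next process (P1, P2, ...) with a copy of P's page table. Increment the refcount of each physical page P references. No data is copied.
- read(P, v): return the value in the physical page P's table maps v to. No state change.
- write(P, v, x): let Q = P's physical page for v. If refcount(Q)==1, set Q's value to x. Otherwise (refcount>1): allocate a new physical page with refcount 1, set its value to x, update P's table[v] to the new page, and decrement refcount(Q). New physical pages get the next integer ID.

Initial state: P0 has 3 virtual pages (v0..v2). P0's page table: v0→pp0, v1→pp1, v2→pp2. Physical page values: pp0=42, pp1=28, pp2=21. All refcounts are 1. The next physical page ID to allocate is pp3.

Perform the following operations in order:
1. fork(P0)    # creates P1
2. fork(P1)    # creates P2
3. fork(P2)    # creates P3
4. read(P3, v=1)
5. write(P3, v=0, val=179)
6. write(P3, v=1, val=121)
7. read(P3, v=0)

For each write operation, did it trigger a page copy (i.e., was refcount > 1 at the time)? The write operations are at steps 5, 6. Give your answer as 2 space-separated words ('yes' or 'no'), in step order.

Op 1: fork(P0) -> P1. 3 ppages; refcounts: pp0:2 pp1:2 pp2:2
Op 2: fork(P1) -> P2. 3 ppages; refcounts: pp0:3 pp1:3 pp2:3
Op 3: fork(P2) -> P3. 3 ppages; refcounts: pp0:4 pp1:4 pp2:4
Op 4: read(P3, v1) -> 28. No state change.
Op 5: write(P3, v0, 179). refcount(pp0)=4>1 -> COPY to pp3. 4 ppages; refcounts: pp0:3 pp1:4 pp2:4 pp3:1
Op 6: write(P3, v1, 121). refcount(pp1)=4>1 -> COPY to pp4. 5 ppages; refcounts: pp0:3 pp1:3 pp2:4 pp3:1 pp4:1
Op 7: read(P3, v0) -> 179. No state change.

yes yes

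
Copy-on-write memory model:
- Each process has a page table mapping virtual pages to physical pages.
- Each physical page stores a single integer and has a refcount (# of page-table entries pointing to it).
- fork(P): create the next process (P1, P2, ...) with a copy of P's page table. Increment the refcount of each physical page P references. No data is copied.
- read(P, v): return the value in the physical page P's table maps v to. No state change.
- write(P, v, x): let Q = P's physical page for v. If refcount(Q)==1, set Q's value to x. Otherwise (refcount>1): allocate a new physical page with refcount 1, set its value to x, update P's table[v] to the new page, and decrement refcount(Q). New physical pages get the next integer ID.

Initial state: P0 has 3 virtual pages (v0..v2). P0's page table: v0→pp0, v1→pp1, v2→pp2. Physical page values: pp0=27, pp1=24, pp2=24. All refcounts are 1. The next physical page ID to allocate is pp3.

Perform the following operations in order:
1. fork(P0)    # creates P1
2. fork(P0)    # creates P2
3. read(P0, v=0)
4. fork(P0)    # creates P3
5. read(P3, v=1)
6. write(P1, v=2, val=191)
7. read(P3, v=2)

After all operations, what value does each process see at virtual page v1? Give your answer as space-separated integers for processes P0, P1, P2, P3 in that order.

Op 1: fork(P0) -> P1. 3 ppages; refcounts: pp0:2 pp1:2 pp2:2
Op 2: fork(P0) -> P2. 3 ppages; refcounts: pp0:3 pp1:3 pp2:3
Op 3: read(P0, v0) -> 27. No state change.
Op 4: fork(P0) -> P3. 3 ppages; refcounts: pp0:4 pp1:4 pp2:4
Op 5: read(P3, v1) -> 24. No state change.
Op 6: write(P1, v2, 191). refcount(pp2)=4>1 -> COPY to pp3. 4 ppages; refcounts: pp0:4 pp1:4 pp2:3 pp3:1
Op 7: read(P3, v2) -> 24. No state change.
P0: v1 -> pp1 = 24
P1: v1 -> pp1 = 24
P2: v1 -> pp1 = 24
P3: v1 -> pp1 = 24

Answer: 24 24 24 24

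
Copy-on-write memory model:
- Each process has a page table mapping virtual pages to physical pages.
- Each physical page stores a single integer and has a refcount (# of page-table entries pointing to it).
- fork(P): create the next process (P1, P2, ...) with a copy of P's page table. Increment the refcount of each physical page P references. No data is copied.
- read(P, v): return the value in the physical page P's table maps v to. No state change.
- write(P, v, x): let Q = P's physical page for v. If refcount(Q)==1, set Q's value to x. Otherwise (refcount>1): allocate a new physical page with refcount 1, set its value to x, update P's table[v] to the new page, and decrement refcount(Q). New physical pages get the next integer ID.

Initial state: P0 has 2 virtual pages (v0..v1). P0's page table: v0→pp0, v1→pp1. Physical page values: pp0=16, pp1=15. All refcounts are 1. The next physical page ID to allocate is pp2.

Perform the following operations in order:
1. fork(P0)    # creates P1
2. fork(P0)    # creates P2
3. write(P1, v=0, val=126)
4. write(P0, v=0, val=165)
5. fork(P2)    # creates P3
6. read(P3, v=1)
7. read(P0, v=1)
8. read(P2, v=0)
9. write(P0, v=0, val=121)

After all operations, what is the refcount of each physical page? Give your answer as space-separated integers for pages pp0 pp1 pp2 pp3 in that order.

Answer: 2 4 1 1

Derivation:
Op 1: fork(P0) -> P1. 2 ppages; refcounts: pp0:2 pp1:2
Op 2: fork(P0) -> P2. 2 ppages; refcounts: pp0:3 pp1:3
Op 3: write(P1, v0, 126). refcount(pp0)=3>1 -> COPY to pp2. 3 ppages; refcounts: pp0:2 pp1:3 pp2:1
Op 4: write(P0, v0, 165). refcount(pp0)=2>1 -> COPY to pp3. 4 ppages; refcounts: pp0:1 pp1:3 pp2:1 pp3:1
Op 5: fork(P2) -> P3. 4 ppages; refcounts: pp0:2 pp1:4 pp2:1 pp3:1
Op 6: read(P3, v1) -> 15. No state change.
Op 7: read(P0, v1) -> 15. No state change.
Op 8: read(P2, v0) -> 16. No state change.
Op 9: write(P0, v0, 121). refcount(pp3)=1 -> write in place. 4 ppages; refcounts: pp0:2 pp1:4 pp2:1 pp3:1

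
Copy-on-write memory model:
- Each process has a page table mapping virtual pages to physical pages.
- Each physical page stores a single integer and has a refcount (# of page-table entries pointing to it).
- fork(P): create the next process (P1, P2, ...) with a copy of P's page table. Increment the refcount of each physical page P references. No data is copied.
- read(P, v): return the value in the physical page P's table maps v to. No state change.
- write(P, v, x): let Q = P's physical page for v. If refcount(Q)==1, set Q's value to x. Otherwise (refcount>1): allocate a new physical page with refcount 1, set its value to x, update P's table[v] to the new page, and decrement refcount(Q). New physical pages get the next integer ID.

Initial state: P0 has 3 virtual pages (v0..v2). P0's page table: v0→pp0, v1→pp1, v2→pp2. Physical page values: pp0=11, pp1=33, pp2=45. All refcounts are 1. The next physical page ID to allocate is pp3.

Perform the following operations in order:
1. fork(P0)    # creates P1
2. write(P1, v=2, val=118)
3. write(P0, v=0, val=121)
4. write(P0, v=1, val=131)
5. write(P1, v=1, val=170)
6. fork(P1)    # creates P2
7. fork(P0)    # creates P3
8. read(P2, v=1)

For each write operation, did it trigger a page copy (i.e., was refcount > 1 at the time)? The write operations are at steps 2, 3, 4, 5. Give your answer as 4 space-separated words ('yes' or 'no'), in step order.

Op 1: fork(P0) -> P1. 3 ppages; refcounts: pp0:2 pp1:2 pp2:2
Op 2: write(P1, v2, 118). refcount(pp2)=2>1 -> COPY to pp3. 4 ppages; refcounts: pp0:2 pp1:2 pp2:1 pp3:1
Op 3: write(P0, v0, 121). refcount(pp0)=2>1 -> COPY to pp4. 5 ppages; refcounts: pp0:1 pp1:2 pp2:1 pp3:1 pp4:1
Op 4: write(P0, v1, 131). refcount(pp1)=2>1 -> COPY to pp5. 6 ppages; refcounts: pp0:1 pp1:1 pp2:1 pp3:1 pp4:1 pp5:1
Op 5: write(P1, v1, 170). refcount(pp1)=1 -> write in place. 6 ppages; refcounts: pp0:1 pp1:1 pp2:1 pp3:1 pp4:1 pp5:1
Op 6: fork(P1) -> P2. 6 ppages; refcounts: pp0:2 pp1:2 pp2:1 pp3:2 pp4:1 pp5:1
Op 7: fork(P0) -> P3. 6 ppages; refcounts: pp0:2 pp1:2 pp2:2 pp3:2 pp4:2 pp5:2
Op 8: read(P2, v1) -> 170. No state change.

yes yes yes no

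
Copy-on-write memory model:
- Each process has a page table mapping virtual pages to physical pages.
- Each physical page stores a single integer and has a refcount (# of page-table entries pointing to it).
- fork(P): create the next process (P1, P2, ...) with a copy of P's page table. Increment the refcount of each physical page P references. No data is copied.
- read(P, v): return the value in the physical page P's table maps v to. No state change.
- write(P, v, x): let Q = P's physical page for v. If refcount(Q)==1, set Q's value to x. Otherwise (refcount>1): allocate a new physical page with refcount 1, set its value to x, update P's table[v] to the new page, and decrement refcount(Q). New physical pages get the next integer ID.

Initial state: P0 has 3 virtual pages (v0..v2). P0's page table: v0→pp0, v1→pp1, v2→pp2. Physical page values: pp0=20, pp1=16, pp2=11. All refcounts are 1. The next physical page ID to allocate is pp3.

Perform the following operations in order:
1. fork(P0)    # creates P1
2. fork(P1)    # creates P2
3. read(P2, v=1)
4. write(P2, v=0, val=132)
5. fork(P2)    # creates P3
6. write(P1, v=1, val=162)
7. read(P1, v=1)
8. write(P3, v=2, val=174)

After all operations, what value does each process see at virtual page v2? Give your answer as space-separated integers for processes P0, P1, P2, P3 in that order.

Op 1: fork(P0) -> P1. 3 ppages; refcounts: pp0:2 pp1:2 pp2:2
Op 2: fork(P1) -> P2. 3 ppages; refcounts: pp0:3 pp1:3 pp2:3
Op 3: read(P2, v1) -> 16. No state change.
Op 4: write(P2, v0, 132). refcount(pp0)=3>1 -> COPY to pp3. 4 ppages; refcounts: pp0:2 pp1:3 pp2:3 pp3:1
Op 5: fork(P2) -> P3. 4 ppages; refcounts: pp0:2 pp1:4 pp2:4 pp3:2
Op 6: write(P1, v1, 162). refcount(pp1)=4>1 -> COPY to pp4. 5 ppages; refcounts: pp0:2 pp1:3 pp2:4 pp3:2 pp4:1
Op 7: read(P1, v1) -> 162. No state change.
Op 8: write(P3, v2, 174). refcount(pp2)=4>1 -> COPY to pp5. 6 ppages; refcounts: pp0:2 pp1:3 pp2:3 pp3:2 pp4:1 pp5:1
P0: v2 -> pp2 = 11
P1: v2 -> pp2 = 11
P2: v2 -> pp2 = 11
P3: v2 -> pp5 = 174

Answer: 11 11 11 174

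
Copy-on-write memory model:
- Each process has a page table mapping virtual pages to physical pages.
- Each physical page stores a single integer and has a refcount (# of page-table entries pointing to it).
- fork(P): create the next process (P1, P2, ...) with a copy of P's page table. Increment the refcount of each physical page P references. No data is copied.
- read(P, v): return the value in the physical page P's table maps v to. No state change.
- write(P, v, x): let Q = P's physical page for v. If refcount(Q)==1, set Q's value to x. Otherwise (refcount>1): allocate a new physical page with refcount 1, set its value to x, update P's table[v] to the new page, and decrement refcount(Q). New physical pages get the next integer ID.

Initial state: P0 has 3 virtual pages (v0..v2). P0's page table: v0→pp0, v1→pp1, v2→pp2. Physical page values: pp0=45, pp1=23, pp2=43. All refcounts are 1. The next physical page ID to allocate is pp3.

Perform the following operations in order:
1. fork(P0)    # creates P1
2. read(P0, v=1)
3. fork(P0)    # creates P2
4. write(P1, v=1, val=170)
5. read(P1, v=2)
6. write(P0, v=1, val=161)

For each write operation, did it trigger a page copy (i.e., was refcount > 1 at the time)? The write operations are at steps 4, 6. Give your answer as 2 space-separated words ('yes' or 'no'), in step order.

Op 1: fork(P0) -> P1. 3 ppages; refcounts: pp0:2 pp1:2 pp2:2
Op 2: read(P0, v1) -> 23. No state change.
Op 3: fork(P0) -> P2. 3 ppages; refcounts: pp0:3 pp1:3 pp2:3
Op 4: write(P1, v1, 170). refcount(pp1)=3>1 -> COPY to pp3. 4 ppages; refcounts: pp0:3 pp1:2 pp2:3 pp3:1
Op 5: read(P1, v2) -> 43. No state change.
Op 6: write(P0, v1, 161). refcount(pp1)=2>1 -> COPY to pp4. 5 ppages; refcounts: pp0:3 pp1:1 pp2:3 pp3:1 pp4:1

yes yes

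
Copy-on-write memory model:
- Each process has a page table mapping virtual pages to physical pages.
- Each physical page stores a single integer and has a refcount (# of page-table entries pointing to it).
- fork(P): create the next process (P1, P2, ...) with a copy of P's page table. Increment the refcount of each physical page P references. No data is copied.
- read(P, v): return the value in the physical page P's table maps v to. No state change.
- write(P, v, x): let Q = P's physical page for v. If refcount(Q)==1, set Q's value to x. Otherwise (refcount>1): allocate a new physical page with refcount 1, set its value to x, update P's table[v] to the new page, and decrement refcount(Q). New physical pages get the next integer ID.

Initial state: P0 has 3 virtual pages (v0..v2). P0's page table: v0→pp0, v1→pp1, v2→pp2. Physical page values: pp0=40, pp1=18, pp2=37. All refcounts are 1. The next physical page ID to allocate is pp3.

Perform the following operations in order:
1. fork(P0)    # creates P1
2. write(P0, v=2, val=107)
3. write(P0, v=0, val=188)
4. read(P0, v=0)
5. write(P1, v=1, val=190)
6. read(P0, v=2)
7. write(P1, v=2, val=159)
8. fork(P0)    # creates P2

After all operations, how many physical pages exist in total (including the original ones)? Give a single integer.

Op 1: fork(P0) -> P1. 3 ppages; refcounts: pp0:2 pp1:2 pp2:2
Op 2: write(P0, v2, 107). refcount(pp2)=2>1 -> COPY to pp3. 4 ppages; refcounts: pp0:2 pp1:2 pp2:1 pp3:1
Op 3: write(P0, v0, 188). refcount(pp0)=2>1 -> COPY to pp4. 5 ppages; refcounts: pp0:1 pp1:2 pp2:1 pp3:1 pp4:1
Op 4: read(P0, v0) -> 188. No state change.
Op 5: write(P1, v1, 190). refcount(pp1)=2>1 -> COPY to pp5. 6 ppages; refcounts: pp0:1 pp1:1 pp2:1 pp3:1 pp4:1 pp5:1
Op 6: read(P0, v2) -> 107. No state change.
Op 7: write(P1, v2, 159). refcount(pp2)=1 -> write in place. 6 ppages; refcounts: pp0:1 pp1:1 pp2:1 pp3:1 pp4:1 pp5:1
Op 8: fork(P0) -> P2. 6 ppages; refcounts: pp0:1 pp1:2 pp2:1 pp3:2 pp4:2 pp5:1

Answer: 6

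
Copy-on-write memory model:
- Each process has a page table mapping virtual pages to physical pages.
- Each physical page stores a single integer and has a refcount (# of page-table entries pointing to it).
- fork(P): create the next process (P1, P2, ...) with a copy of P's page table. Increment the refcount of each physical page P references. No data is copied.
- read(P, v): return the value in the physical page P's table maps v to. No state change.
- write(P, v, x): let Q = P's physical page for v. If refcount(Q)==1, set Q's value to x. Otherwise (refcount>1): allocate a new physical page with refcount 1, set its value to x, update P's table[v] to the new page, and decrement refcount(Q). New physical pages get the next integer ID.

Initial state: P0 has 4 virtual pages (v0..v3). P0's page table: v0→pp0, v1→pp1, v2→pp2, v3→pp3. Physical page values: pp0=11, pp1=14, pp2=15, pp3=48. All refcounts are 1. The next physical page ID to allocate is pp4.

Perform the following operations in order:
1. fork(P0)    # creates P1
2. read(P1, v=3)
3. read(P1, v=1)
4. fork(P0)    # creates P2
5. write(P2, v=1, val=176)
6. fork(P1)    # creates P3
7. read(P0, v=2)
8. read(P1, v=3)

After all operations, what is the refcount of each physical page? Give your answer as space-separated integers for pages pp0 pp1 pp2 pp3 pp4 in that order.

Answer: 4 3 4 4 1

Derivation:
Op 1: fork(P0) -> P1. 4 ppages; refcounts: pp0:2 pp1:2 pp2:2 pp3:2
Op 2: read(P1, v3) -> 48. No state change.
Op 3: read(P1, v1) -> 14. No state change.
Op 4: fork(P0) -> P2. 4 ppages; refcounts: pp0:3 pp1:3 pp2:3 pp3:3
Op 5: write(P2, v1, 176). refcount(pp1)=3>1 -> COPY to pp4. 5 ppages; refcounts: pp0:3 pp1:2 pp2:3 pp3:3 pp4:1
Op 6: fork(P1) -> P3. 5 ppages; refcounts: pp0:4 pp1:3 pp2:4 pp3:4 pp4:1
Op 7: read(P0, v2) -> 15. No state change.
Op 8: read(P1, v3) -> 48. No state change.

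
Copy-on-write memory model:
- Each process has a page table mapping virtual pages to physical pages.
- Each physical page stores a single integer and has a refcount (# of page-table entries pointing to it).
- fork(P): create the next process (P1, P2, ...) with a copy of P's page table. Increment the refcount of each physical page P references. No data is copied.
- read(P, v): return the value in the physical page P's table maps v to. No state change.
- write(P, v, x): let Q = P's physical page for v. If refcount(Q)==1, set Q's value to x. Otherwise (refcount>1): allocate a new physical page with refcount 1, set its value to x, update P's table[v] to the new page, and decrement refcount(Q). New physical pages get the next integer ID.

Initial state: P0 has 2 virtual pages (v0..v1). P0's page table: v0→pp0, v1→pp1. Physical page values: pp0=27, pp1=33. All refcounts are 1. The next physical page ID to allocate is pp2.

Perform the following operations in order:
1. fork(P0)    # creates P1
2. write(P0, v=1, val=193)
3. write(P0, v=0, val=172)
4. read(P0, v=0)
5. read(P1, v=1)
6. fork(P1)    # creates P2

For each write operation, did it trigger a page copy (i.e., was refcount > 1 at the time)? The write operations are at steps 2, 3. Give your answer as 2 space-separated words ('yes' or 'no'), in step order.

Op 1: fork(P0) -> P1. 2 ppages; refcounts: pp0:2 pp1:2
Op 2: write(P0, v1, 193). refcount(pp1)=2>1 -> COPY to pp2. 3 ppages; refcounts: pp0:2 pp1:1 pp2:1
Op 3: write(P0, v0, 172). refcount(pp0)=2>1 -> COPY to pp3. 4 ppages; refcounts: pp0:1 pp1:1 pp2:1 pp3:1
Op 4: read(P0, v0) -> 172. No state change.
Op 5: read(P1, v1) -> 33. No state change.
Op 6: fork(P1) -> P2. 4 ppages; refcounts: pp0:2 pp1:2 pp2:1 pp3:1

yes yes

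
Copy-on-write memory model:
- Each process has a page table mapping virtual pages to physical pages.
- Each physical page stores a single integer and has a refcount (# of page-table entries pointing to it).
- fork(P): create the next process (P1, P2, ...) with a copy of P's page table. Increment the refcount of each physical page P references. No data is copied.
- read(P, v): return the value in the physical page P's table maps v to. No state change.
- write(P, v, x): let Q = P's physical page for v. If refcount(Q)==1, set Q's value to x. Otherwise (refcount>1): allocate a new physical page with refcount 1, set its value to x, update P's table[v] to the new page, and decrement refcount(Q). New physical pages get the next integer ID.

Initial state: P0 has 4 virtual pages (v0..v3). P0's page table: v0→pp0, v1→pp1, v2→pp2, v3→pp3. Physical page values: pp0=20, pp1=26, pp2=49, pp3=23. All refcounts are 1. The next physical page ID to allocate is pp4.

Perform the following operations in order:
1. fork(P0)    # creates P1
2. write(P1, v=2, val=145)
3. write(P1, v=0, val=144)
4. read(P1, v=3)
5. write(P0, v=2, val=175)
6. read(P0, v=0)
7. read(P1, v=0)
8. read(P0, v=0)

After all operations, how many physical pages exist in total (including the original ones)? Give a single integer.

Op 1: fork(P0) -> P1. 4 ppages; refcounts: pp0:2 pp1:2 pp2:2 pp3:2
Op 2: write(P1, v2, 145). refcount(pp2)=2>1 -> COPY to pp4. 5 ppages; refcounts: pp0:2 pp1:2 pp2:1 pp3:2 pp4:1
Op 3: write(P1, v0, 144). refcount(pp0)=2>1 -> COPY to pp5. 6 ppages; refcounts: pp0:1 pp1:2 pp2:1 pp3:2 pp4:1 pp5:1
Op 4: read(P1, v3) -> 23. No state change.
Op 5: write(P0, v2, 175). refcount(pp2)=1 -> write in place. 6 ppages; refcounts: pp0:1 pp1:2 pp2:1 pp3:2 pp4:1 pp5:1
Op 6: read(P0, v0) -> 20. No state change.
Op 7: read(P1, v0) -> 144. No state change.
Op 8: read(P0, v0) -> 20. No state change.

Answer: 6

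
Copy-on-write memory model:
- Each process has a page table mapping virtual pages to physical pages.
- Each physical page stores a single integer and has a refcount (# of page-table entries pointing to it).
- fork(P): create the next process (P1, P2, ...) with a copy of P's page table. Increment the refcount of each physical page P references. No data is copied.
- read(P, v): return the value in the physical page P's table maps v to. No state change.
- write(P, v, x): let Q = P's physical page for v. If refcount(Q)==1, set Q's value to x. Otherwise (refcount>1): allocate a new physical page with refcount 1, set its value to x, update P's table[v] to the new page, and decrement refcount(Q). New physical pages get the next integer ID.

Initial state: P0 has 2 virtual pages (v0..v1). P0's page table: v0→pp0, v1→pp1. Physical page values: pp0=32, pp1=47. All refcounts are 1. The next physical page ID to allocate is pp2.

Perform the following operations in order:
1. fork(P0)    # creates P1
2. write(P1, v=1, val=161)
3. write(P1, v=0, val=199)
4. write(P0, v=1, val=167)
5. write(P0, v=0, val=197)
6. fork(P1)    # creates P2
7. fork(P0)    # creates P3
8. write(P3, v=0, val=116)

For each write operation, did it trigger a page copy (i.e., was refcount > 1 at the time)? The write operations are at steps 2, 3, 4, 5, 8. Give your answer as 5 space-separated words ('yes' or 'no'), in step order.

Op 1: fork(P0) -> P1. 2 ppages; refcounts: pp0:2 pp1:2
Op 2: write(P1, v1, 161). refcount(pp1)=2>1 -> COPY to pp2. 3 ppages; refcounts: pp0:2 pp1:1 pp2:1
Op 3: write(P1, v0, 199). refcount(pp0)=2>1 -> COPY to pp3. 4 ppages; refcounts: pp0:1 pp1:1 pp2:1 pp3:1
Op 4: write(P0, v1, 167). refcount(pp1)=1 -> write in place. 4 ppages; refcounts: pp0:1 pp1:1 pp2:1 pp3:1
Op 5: write(P0, v0, 197). refcount(pp0)=1 -> write in place. 4 ppages; refcounts: pp0:1 pp1:1 pp2:1 pp3:1
Op 6: fork(P1) -> P2. 4 ppages; refcounts: pp0:1 pp1:1 pp2:2 pp3:2
Op 7: fork(P0) -> P3. 4 ppages; refcounts: pp0:2 pp1:2 pp2:2 pp3:2
Op 8: write(P3, v0, 116). refcount(pp0)=2>1 -> COPY to pp4. 5 ppages; refcounts: pp0:1 pp1:2 pp2:2 pp3:2 pp4:1

yes yes no no yes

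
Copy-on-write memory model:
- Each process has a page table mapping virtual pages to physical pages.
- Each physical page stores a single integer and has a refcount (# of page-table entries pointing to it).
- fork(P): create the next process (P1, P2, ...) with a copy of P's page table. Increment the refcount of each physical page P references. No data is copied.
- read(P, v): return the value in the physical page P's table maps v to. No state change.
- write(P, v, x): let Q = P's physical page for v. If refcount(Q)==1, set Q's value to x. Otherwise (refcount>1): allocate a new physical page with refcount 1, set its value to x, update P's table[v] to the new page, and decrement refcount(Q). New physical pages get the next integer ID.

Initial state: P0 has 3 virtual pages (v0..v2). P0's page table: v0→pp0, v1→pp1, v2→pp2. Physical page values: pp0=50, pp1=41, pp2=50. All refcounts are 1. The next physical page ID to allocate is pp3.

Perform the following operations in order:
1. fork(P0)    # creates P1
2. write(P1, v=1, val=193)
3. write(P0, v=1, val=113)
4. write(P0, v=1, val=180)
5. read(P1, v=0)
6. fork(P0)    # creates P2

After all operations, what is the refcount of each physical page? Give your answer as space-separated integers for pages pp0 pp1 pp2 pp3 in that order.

Answer: 3 2 3 1

Derivation:
Op 1: fork(P0) -> P1. 3 ppages; refcounts: pp0:2 pp1:2 pp2:2
Op 2: write(P1, v1, 193). refcount(pp1)=2>1 -> COPY to pp3. 4 ppages; refcounts: pp0:2 pp1:1 pp2:2 pp3:1
Op 3: write(P0, v1, 113). refcount(pp1)=1 -> write in place. 4 ppages; refcounts: pp0:2 pp1:1 pp2:2 pp3:1
Op 4: write(P0, v1, 180). refcount(pp1)=1 -> write in place. 4 ppages; refcounts: pp0:2 pp1:1 pp2:2 pp3:1
Op 5: read(P1, v0) -> 50. No state change.
Op 6: fork(P0) -> P2. 4 ppages; refcounts: pp0:3 pp1:2 pp2:3 pp3:1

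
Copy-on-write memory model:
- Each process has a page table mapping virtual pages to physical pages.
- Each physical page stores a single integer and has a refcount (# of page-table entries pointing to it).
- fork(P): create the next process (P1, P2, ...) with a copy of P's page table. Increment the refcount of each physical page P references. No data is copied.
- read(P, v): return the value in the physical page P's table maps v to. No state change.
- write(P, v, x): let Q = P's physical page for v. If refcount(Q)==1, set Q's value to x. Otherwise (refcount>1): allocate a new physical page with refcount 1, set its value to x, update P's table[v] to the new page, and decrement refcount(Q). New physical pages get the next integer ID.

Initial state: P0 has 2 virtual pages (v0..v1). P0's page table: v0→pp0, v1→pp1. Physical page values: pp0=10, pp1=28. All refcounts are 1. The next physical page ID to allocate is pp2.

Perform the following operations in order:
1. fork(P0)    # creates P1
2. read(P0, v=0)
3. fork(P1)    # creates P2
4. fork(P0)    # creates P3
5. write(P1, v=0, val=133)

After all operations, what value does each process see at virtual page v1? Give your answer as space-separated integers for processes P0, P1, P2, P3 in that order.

Answer: 28 28 28 28

Derivation:
Op 1: fork(P0) -> P1. 2 ppages; refcounts: pp0:2 pp1:2
Op 2: read(P0, v0) -> 10. No state change.
Op 3: fork(P1) -> P2. 2 ppages; refcounts: pp0:3 pp1:3
Op 4: fork(P0) -> P3. 2 ppages; refcounts: pp0:4 pp1:4
Op 5: write(P1, v0, 133). refcount(pp0)=4>1 -> COPY to pp2. 3 ppages; refcounts: pp0:3 pp1:4 pp2:1
P0: v1 -> pp1 = 28
P1: v1 -> pp1 = 28
P2: v1 -> pp1 = 28
P3: v1 -> pp1 = 28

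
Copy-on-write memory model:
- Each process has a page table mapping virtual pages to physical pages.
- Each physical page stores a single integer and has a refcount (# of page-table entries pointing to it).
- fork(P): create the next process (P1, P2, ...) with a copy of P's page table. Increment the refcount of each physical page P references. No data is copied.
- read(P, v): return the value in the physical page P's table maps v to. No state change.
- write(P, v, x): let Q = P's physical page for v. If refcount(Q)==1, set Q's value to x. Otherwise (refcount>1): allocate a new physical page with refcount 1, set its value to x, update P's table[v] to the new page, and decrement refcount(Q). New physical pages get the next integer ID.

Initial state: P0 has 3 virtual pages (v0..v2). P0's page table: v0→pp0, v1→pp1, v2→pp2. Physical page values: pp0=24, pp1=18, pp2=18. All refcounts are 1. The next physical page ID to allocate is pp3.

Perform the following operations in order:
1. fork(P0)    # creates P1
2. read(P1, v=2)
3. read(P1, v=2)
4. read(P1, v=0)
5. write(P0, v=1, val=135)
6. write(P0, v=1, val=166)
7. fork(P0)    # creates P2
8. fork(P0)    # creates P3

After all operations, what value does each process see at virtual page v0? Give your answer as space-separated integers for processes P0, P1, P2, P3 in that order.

Answer: 24 24 24 24

Derivation:
Op 1: fork(P0) -> P1. 3 ppages; refcounts: pp0:2 pp1:2 pp2:2
Op 2: read(P1, v2) -> 18. No state change.
Op 3: read(P1, v2) -> 18. No state change.
Op 4: read(P1, v0) -> 24. No state change.
Op 5: write(P0, v1, 135). refcount(pp1)=2>1 -> COPY to pp3. 4 ppages; refcounts: pp0:2 pp1:1 pp2:2 pp3:1
Op 6: write(P0, v1, 166). refcount(pp3)=1 -> write in place. 4 ppages; refcounts: pp0:2 pp1:1 pp2:2 pp3:1
Op 7: fork(P0) -> P2. 4 ppages; refcounts: pp0:3 pp1:1 pp2:3 pp3:2
Op 8: fork(P0) -> P3. 4 ppages; refcounts: pp0:4 pp1:1 pp2:4 pp3:3
P0: v0 -> pp0 = 24
P1: v0 -> pp0 = 24
P2: v0 -> pp0 = 24
P3: v0 -> pp0 = 24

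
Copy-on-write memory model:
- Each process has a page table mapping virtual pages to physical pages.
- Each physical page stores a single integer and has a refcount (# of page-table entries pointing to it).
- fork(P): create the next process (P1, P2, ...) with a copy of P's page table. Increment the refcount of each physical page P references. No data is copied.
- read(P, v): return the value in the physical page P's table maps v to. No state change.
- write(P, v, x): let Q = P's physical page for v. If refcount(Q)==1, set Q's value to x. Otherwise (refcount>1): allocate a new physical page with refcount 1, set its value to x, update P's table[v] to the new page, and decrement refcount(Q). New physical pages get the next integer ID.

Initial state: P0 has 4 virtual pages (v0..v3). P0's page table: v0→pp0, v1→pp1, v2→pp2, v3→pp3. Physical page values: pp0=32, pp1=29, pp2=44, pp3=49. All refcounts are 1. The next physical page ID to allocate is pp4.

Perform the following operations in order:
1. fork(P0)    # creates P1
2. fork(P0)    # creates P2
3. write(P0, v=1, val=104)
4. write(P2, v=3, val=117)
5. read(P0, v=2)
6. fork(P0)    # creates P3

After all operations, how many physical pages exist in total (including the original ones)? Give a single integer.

Answer: 6

Derivation:
Op 1: fork(P0) -> P1. 4 ppages; refcounts: pp0:2 pp1:2 pp2:2 pp3:2
Op 2: fork(P0) -> P2. 4 ppages; refcounts: pp0:3 pp1:3 pp2:3 pp3:3
Op 3: write(P0, v1, 104). refcount(pp1)=3>1 -> COPY to pp4. 5 ppages; refcounts: pp0:3 pp1:2 pp2:3 pp3:3 pp4:1
Op 4: write(P2, v3, 117). refcount(pp3)=3>1 -> COPY to pp5. 6 ppages; refcounts: pp0:3 pp1:2 pp2:3 pp3:2 pp4:1 pp5:1
Op 5: read(P0, v2) -> 44. No state change.
Op 6: fork(P0) -> P3. 6 ppages; refcounts: pp0:4 pp1:2 pp2:4 pp3:3 pp4:2 pp5:1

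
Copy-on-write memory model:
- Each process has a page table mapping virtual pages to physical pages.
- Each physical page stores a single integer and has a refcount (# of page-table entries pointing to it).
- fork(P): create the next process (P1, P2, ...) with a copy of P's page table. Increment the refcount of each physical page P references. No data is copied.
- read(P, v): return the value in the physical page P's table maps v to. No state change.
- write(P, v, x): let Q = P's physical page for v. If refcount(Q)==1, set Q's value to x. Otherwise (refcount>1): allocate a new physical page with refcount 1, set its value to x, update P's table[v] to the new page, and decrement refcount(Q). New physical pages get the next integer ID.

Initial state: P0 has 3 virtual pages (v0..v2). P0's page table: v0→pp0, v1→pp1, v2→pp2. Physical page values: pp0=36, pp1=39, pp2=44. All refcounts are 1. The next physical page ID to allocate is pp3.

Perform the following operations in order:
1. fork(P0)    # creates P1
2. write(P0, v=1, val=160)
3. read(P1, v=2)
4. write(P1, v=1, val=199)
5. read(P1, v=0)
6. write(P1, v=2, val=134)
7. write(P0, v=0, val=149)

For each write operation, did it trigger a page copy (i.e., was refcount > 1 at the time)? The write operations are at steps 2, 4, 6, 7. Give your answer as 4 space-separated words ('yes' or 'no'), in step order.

Op 1: fork(P0) -> P1. 3 ppages; refcounts: pp0:2 pp1:2 pp2:2
Op 2: write(P0, v1, 160). refcount(pp1)=2>1 -> COPY to pp3. 4 ppages; refcounts: pp0:2 pp1:1 pp2:2 pp3:1
Op 3: read(P1, v2) -> 44. No state change.
Op 4: write(P1, v1, 199). refcount(pp1)=1 -> write in place. 4 ppages; refcounts: pp0:2 pp1:1 pp2:2 pp3:1
Op 5: read(P1, v0) -> 36. No state change.
Op 6: write(P1, v2, 134). refcount(pp2)=2>1 -> COPY to pp4. 5 ppages; refcounts: pp0:2 pp1:1 pp2:1 pp3:1 pp4:1
Op 7: write(P0, v0, 149). refcount(pp0)=2>1 -> COPY to pp5. 6 ppages; refcounts: pp0:1 pp1:1 pp2:1 pp3:1 pp4:1 pp5:1

yes no yes yes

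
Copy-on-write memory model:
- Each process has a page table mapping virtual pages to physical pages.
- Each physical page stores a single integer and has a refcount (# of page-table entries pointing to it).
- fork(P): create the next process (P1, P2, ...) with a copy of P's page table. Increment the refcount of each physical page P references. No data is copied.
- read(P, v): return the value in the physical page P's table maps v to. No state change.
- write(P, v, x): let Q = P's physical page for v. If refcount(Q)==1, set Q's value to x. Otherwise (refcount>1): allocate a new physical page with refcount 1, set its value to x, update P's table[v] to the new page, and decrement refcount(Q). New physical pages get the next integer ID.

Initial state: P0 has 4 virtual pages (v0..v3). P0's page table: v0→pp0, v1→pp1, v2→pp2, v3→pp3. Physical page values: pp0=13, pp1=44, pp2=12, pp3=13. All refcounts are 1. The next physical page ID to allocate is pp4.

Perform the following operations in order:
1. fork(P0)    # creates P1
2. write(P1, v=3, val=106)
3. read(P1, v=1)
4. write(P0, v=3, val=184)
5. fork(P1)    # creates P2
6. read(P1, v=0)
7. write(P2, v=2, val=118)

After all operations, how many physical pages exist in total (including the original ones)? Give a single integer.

Answer: 6

Derivation:
Op 1: fork(P0) -> P1. 4 ppages; refcounts: pp0:2 pp1:2 pp2:2 pp3:2
Op 2: write(P1, v3, 106). refcount(pp3)=2>1 -> COPY to pp4. 5 ppages; refcounts: pp0:2 pp1:2 pp2:2 pp3:1 pp4:1
Op 3: read(P1, v1) -> 44. No state change.
Op 4: write(P0, v3, 184). refcount(pp3)=1 -> write in place. 5 ppages; refcounts: pp0:2 pp1:2 pp2:2 pp3:1 pp4:1
Op 5: fork(P1) -> P2. 5 ppages; refcounts: pp0:3 pp1:3 pp2:3 pp3:1 pp4:2
Op 6: read(P1, v0) -> 13. No state change.
Op 7: write(P2, v2, 118). refcount(pp2)=3>1 -> COPY to pp5. 6 ppages; refcounts: pp0:3 pp1:3 pp2:2 pp3:1 pp4:2 pp5:1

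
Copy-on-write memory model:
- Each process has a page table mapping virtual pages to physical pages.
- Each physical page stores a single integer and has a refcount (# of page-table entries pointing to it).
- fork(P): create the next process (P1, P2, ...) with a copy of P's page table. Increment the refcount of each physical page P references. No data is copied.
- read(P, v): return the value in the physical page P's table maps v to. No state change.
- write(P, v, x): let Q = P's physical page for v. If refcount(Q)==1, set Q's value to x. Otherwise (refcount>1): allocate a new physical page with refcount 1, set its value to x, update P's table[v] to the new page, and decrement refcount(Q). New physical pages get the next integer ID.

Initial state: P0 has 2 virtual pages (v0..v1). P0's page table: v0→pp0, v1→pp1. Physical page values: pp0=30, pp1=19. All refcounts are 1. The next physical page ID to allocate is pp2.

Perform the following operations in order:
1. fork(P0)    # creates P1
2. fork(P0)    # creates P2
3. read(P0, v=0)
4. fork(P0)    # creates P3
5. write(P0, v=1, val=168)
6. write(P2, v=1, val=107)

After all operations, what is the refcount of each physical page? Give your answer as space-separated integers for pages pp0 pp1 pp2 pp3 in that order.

Op 1: fork(P0) -> P1. 2 ppages; refcounts: pp0:2 pp1:2
Op 2: fork(P0) -> P2. 2 ppages; refcounts: pp0:3 pp1:3
Op 3: read(P0, v0) -> 30. No state change.
Op 4: fork(P0) -> P3. 2 ppages; refcounts: pp0:4 pp1:4
Op 5: write(P0, v1, 168). refcount(pp1)=4>1 -> COPY to pp2. 3 ppages; refcounts: pp0:4 pp1:3 pp2:1
Op 6: write(P2, v1, 107). refcount(pp1)=3>1 -> COPY to pp3. 4 ppages; refcounts: pp0:4 pp1:2 pp2:1 pp3:1

Answer: 4 2 1 1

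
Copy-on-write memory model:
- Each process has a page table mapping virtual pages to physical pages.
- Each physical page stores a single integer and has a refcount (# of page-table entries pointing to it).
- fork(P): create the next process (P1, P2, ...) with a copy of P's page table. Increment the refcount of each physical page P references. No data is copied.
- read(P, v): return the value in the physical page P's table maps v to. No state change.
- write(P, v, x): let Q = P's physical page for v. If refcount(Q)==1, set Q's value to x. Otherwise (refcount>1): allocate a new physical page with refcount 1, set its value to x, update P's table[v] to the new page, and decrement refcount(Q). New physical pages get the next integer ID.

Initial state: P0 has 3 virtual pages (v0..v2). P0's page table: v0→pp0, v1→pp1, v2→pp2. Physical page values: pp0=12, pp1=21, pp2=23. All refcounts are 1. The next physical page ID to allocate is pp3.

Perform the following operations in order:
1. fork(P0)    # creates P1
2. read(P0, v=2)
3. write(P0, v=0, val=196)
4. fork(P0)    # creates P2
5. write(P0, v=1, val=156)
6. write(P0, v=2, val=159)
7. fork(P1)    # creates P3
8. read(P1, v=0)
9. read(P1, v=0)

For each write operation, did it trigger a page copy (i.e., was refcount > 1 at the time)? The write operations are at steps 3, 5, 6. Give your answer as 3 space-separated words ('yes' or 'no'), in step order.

Op 1: fork(P0) -> P1. 3 ppages; refcounts: pp0:2 pp1:2 pp2:2
Op 2: read(P0, v2) -> 23. No state change.
Op 3: write(P0, v0, 196). refcount(pp0)=2>1 -> COPY to pp3. 4 ppages; refcounts: pp0:1 pp1:2 pp2:2 pp3:1
Op 4: fork(P0) -> P2. 4 ppages; refcounts: pp0:1 pp1:3 pp2:3 pp3:2
Op 5: write(P0, v1, 156). refcount(pp1)=3>1 -> COPY to pp4. 5 ppages; refcounts: pp0:1 pp1:2 pp2:3 pp3:2 pp4:1
Op 6: write(P0, v2, 159). refcount(pp2)=3>1 -> COPY to pp5. 6 ppages; refcounts: pp0:1 pp1:2 pp2:2 pp3:2 pp4:1 pp5:1
Op 7: fork(P1) -> P3. 6 ppages; refcounts: pp0:2 pp1:3 pp2:3 pp3:2 pp4:1 pp5:1
Op 8: read(P1, v0) -> 12. No state change.
Op 9: read(P1, v0) -> 12. No state change.

yes yes yes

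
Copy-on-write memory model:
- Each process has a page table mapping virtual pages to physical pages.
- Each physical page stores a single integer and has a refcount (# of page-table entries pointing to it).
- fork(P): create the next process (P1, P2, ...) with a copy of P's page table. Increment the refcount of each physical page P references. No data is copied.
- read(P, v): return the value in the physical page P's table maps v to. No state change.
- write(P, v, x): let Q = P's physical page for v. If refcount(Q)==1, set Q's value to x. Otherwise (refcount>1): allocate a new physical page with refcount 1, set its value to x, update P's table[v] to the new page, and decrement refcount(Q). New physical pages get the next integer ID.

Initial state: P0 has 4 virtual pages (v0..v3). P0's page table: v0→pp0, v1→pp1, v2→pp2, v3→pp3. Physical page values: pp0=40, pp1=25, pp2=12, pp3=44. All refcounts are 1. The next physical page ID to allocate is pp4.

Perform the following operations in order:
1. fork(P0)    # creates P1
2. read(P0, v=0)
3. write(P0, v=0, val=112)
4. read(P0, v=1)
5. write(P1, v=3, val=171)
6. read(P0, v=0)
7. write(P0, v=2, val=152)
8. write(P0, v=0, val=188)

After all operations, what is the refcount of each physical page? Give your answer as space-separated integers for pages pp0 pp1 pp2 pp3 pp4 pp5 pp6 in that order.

Answer: 1 2 1 1 1 1 1

Derivation:
Op 1: fork(P0) -> P1. 4 ppages; refcounts: pp0:2 pp1:2 pp2:2 pp3:2
Op 2: read(P0, v0) -> 40. No state change.
Op 3: write(P0, v0, 112). refcount(pp0)=2>1 -> COPY to pp4. 5 ppages; refcounts: pp0:1 pp1:2 pp2:2 pp3:2 pp4:1
Op 4: read(P0, v1) -> 25. No state change.
Op 5: write(P1, v3, 171). refcount(pp3)=2>1 -> COPY to pp5. 6 ppages; refcounts: pp0:1 pp1:2 pp2:2 pp3:1 pp4:1 pp5:1
Op 6: read(P0, v0) -> 112. No state change.
Op 7: write(P0, v2, 152). refcount(pp2)=2>1 -> COPY to pp6. 7 ppages; refcounts: pp0:1 pp1:2 pp2:1 pp3:1 pp4:1 pp5:1 pp6:1
Op 8: write(P0, v0, 188). refcount(pp4)=1 -> write in place. 7 ppages; refcounts: pp0:1 pp1:2 pp2:1 pp3:1 pp4:1 pp5:1 pp6:1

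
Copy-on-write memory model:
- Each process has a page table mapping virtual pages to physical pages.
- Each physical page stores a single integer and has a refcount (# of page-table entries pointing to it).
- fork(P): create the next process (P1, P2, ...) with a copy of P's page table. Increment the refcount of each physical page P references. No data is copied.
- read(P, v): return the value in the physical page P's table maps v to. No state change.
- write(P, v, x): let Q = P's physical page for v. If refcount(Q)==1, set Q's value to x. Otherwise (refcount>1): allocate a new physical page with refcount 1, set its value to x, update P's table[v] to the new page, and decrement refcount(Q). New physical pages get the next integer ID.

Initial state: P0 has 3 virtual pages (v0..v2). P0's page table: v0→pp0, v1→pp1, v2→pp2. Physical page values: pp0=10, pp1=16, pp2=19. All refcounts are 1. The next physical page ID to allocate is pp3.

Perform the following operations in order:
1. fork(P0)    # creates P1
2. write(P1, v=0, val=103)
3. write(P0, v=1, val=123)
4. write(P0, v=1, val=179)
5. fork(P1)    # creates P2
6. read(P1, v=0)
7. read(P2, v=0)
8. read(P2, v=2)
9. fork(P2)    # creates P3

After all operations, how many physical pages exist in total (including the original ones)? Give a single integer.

Answer: 5

Derivation:
Op 1: fork(P0) -> P1. 3 ppages; refcounts: pp0:2 pp1:2 pp2:2
Op 2: write(P1, v0, 103). refcount(pp0)=2>1 -> COPY to pp3. 4 ppages; refcounts: pp0:1 pp1:2 pp2:2 pp3:1
Op 3: write(P0, v1, 123). refcount(pp1)=2>1 -> COPY to pp4. 5 ppages; refcounts: pp0:1 pp1:1 pp2:2 pp3:1 pp4:1
Op 4: write(P0, v1, 179). refcount(pp4)=1 -> write in place. 5 ppages; refcounts: pp0:1 pp1:1 pp2:2 pp3:1 pp4:1
Op 5: fork(P1) -> P2. 5 ppages; refcounts: pp0:1 pp1:2 pp2:3 pp3:2 pp4:1
Op 6: read(P1, v0) -> 103. No state change.
Op 7: read(P2, v0) -> 103. No state change.
Op 8: read(P2, v2) -> 19. No state change.
Op 9: fork(P2) -> P3. 5 ppages; refcounts: pp0:1 pp1:3 pp2:4 pp3:3 pp4:1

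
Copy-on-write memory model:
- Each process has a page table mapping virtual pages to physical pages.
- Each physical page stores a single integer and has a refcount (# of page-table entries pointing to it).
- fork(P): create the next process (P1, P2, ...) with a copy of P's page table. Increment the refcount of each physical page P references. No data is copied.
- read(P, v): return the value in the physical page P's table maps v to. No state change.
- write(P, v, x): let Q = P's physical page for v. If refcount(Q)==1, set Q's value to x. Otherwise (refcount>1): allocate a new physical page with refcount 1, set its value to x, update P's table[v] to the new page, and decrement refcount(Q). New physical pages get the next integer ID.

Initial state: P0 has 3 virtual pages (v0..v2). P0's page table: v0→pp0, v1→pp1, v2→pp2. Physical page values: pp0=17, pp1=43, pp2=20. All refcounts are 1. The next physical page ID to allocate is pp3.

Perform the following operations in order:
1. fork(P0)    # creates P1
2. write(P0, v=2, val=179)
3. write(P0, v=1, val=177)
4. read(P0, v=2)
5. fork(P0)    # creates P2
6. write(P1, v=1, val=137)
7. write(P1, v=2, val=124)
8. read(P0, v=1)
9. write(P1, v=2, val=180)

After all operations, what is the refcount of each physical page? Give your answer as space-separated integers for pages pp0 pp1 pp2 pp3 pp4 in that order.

Answer: 3 1 1 2 2

Derivation:
Op 1: fork(P0) -> P1. 3 ppages; refcounts: pp0:2 pp1:2 pp2:2
Op 2: write(P0, v2, 179). refcount(pp2)=2>1 -> COPY to pp3. 4 ppages; refcounts: pp0:2 pp1:2 pp2:1 pp3:1
Op 3: write(P0, v1, 177). refcount(pp1)=2>1 -> COPY to pp4. 5 ppages; refcounts: pp0:2 pp1:1 pp2:1 pp3:1 pp4:1
Op 4: read(P0, v2) -> 179. No state change.
Op 5: fork(P0) -> P2. 5 ppages; refcounts: pp0:3 pp1:1 pp2:1 pp3:2 pp4:2
Op 6: write(P1, v1, 137). refcount(pp1)=1 -> write in place. 5 ppages; refcounts: pp0:3 pp1:1 pp2:1 pp3:2 pp4:2
Op 7: write(P1, v2, 124). refcount(pp2)=1 -> write in place. 5 ppages; refcounts: pp0:3 pp1:1 pp2:1 pp3:2 pp4:2
Op 8: read(P0, v1) -> 177. No state change.
Op 9: write(P1, v2, 180). refcount(pp2)=1 -> write in place. 5 ppages; refcounts: pp0:3 pp1:1 pp2:1 pp3:2 pp4:2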